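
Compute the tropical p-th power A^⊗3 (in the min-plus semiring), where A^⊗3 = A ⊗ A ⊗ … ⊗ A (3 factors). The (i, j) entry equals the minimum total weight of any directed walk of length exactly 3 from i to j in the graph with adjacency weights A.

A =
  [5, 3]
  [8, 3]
A^⊗3 =
  [14, 9]
  [14, 9]

Each entry (A^⊗3)_ij equals the minimum over all length-3 walks i = v_0 → v_1 → … → v_3 = j of Σ_t A[v_t][v_{t+1}]. For example, for (i, j) = (0, 1) we minimise over 4 possible intermediate vertex sequences; the minimum is 9, attained along the walk 0 → 1 → 1 → 1.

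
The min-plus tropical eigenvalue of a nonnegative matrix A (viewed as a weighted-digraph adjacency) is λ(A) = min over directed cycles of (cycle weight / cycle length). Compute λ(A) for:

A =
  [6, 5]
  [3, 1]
λ(A) = 1

Enumerate directed cycles and compute their means (weight / length). Sample:
  cycle 0 → 0: weight = 6, length = 1, mean = 6/1 ≈ 6.000
  cycle 1 → 1: weight = 1, length = 1, mean = 1/1 ≈ 1.000
  cycle 0 → 1 → 0: weight = 8, length = 2, mean = 8/2 ≈ 4.000
  cycle 1 → 0 → 1: weight = 8, length = 2, mean = 8/2 ≈ 4.000
Minimum mean = 1.000, attained e.g. along the cycle 1 → 1 with weight 1 and length 1. So λ(A) = 1/1 = 1.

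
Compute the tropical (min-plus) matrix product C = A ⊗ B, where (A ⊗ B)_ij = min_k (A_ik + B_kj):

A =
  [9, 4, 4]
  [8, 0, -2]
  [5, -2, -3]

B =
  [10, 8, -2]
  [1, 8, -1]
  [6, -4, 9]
A ⊗ B =
  [5, 0, 3]
  [1, -6, -1]
  [-1, -7, -3]

Apply the min-plus product entry-by-entry:
  C[0][0] = min over k of (A[0][0] + B[0][0] = 9 + 10 = 19, A[0][1] + B[1][0] = 4 + 1 = 5, A[0][2] + B[2][0] = 4 + 6 = 10) = 5 (attained at k = 1)
  C[0][1] = min over k of (A[0][0] + B[0][1] = 9 + 8 = 17, A[0][1] + B[1][1] = 4 + 8 = 12, A[0][2] + B[2][1] = 4 + -4 = 0) = 0 (attained at k = 2)
  C[0][2] = min over k of (A[0][0] + B[0][2] = 9 + -2 = 7, A[0][1] + B[1][2] = 4 + -1 = 3, A[0][2] + B[2][2] = 4 + 9 = 13) = 3 (attained at k = 1)
  C[1][0] = min over k of (A[1][0] + B[0][0] = 8 + 10 = 18, A[1][1] + B[1][0] = 0 + 1 = 1, A[1][2] + B[2][0] = -2 + 6 = 4) = 1 (attained at k = 1)
  C[1][1] = min over k of (A[1][0] + B[0][1] = 8 + 8 = 16, A[1][1] + B[1][1] = 0 + 8 = 8, A[1][2] + B[2][1] = -2 + -4 = -6) = -6 (attained at k = 2)
  C[1][2] = min over k of (A[1][0] + B[0][2] = 8 + -2 = 6, A[1][1] + B[1][2] = 0 + -1 = -1, A[1][2] + B[2][2] = -2 + 9 = 7) = -1 (attained at k = 1)
  C[2][0] = min over k of (A[2][0] + B[0][0] = 5 + 10 = 15, A[2][1] + B[1][0] = -2 + 1 = -1, A[2][2] + B[2][0] = -3 + 6 = 3) = -1 (attained at k = 1)
  C[2][1] = min over k of (A[2][0] + B[0][1] = 5 + 8 = 13, A[2][1] + B[1][1] = -2 + 8 = 6, A[2][2] + B[2][1] = -3 + -4 = -7) = -7 (attained at k = 2)
  C[2][2] = min over k of (A[2][0] + B[0][2] = 5 + -2 = 3, A[2][1] + B[1][2] = -2 + -1 = -3, A[2][2] + B[2][2] = -3 + 9 = 6) = -3 (attained at k = 1)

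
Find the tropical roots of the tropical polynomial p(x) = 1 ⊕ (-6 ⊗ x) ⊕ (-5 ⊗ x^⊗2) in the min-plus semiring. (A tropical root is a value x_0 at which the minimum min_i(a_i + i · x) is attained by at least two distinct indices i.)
Roots: {-1, 7}

Each tropical root is a break point of the lower envelope of the lines y = a_i + i · x (there are 3 lines, with slopes 0, 1, ..., 2). Only the lines that attain the minimum somewhere contribute to roots; other lines are dominated. Here the surviving (envelope) indices are i = 2, i = 1, i = 0.
Intersections between consecutive envelope lines give the roots: for adjacent envelope indices i < j the intersection is x = (a_i − a_j) / (j − i). Reading off the sorted break points: {-1, 7}.
Verification: at each break x_0, at least two indices attain the minimum of min_i(a_i + i · x_0).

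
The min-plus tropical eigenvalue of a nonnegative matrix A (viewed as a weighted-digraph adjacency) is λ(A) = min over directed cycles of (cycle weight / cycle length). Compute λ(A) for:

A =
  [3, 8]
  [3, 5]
λ(A) = 3

Enumerate directed cycles and compute their means (weight / length). Sample:
  cycle 0 → 0: weight = 3, length = 1, mean = 3/1 ≈ 3.000
  cycle 1 → 1: weight = 5, length = 1, mean = 5/1 ≈ 5.000
  cycle 0 → 1 → 0: weight = 11, length = 2, mean = 11/2 ≈ 5.500
  cycle 1 → 0 → 1: weight = 11, length = 2, mean = 11/2 ≈ 5.500
Minimum mean = 3.000, attained e.g. along the cycle 0 → 0 with weight 3 and length 1. So λ(A) = 3/1 = 3.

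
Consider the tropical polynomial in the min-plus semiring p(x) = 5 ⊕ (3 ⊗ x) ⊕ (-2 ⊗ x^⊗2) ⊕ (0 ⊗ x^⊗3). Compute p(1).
p(1) = 0

A tropical monomial a ⊗ x^⊗i evaluates to a + i · x. Evaluating each term at x = 1:
  Term 0 contributes 5 + 0 · 1 = 5
  Term 1 contributes 3 + 1 · 1 = 4
  Term 2 contributes -2 + 2 · 1 = 0
  Term 3 contributes 0 + 3 · 1 = 3
p(1) = ⊕ of these = min[5, 4, 0, 3] = 0.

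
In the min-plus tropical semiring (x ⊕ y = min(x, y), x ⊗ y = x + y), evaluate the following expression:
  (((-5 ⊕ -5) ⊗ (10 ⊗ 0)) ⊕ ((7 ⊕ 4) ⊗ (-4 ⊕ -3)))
(((-5 ⊕ -5) ⊗ (10 ⊗ 0)) ⊕ ((7 ⊕ 4) ⊗ (-4 ⊕ -3))) = 0

Expand innermost to outermost. Recall ⊕ takes the minimum of its arguments and ⊗ takes their sum. Working out the expression (((-5 ⊕ -5) ⊗ (10 ⊗ 0)) ⊕ ((7 ⊕ 4) ⊗ (-4 ⊕ -3))) gives 0.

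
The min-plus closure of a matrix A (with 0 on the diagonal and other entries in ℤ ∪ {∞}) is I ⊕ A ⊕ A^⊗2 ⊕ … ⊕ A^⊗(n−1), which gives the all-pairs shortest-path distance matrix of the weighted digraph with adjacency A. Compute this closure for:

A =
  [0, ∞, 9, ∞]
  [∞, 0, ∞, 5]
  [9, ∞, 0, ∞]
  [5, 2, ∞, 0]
Closure =
  [0, ∞, 9, ∞]
  [10, 0, 19, 5]
  [9, ∞, 0, ∞]
  [5, 2, 14, 0]

This is the Floyd-Warshall all-pairs shortest-path computation. For each intermediate vertex k = 0, 1, …, 3, update dist[i][j] ← min(dist[i][j], dist[i][k] + dist[k][j]). The final matrix gives, for each (i, j), the minimum total weight of any directed path from i to j (possibly empty when i = j).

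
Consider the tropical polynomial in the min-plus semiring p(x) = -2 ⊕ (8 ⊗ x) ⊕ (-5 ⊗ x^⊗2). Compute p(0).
p(0) = -5

A tropical monomial a ⊗ x^⊗i evaluates to a + i · x. Evaluating each term at x = 0:
  Term 0 contributes -2 + 0 · 0 = -2
  Term 1 contributes 8 + 1 · 0 = 8
  Term 2 contributes -5 + 2 · 0 = -5
p(0) = ⊕ of these = min[-2, 8, -5] = -5.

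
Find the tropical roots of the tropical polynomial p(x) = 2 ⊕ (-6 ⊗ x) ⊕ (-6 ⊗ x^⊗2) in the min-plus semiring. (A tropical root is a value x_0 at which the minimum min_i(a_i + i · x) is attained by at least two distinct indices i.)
Roots: {0, 8}

Each tropical root is a break point of the lower envelope of the lines y = a_i + i · x (there are 3 lines, with slopes 0, 1, ..., 2). Only the lines that attain the minimum somewhere contribute to roots; other lines are dominated. Here the surviving (envelope) indices are i = 2, i = 1, i = 0.
Intersections between consecutive envelope lines give the roots: for adjacent envelope indices i < j the intersection is x = (a_i − a_j) / (j − i). Reading off the sorted break points: {0, 8}.
Verification: at each break x_0, at least two indices attain the minimum of min_i(a_i + i · x_0).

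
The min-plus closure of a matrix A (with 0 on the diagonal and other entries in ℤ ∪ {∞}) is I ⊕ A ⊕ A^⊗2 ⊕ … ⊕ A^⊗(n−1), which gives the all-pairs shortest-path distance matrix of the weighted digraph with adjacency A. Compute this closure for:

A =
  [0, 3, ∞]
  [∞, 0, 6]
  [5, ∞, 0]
Closure =
  [0, 3, 9]
  [11, 0, 6]
  [5, 8, 0]

This is the Floyd-Warshall all-pairs shortest-path computation. For each intermediate vertex k = 0, 1, …, 2, update dist[i][j] ← min(dist[i][j], dist[i][k] + dist[k][j]). The final matrix gives, for each (i, j), the minimum total weight of any directed path from i to j (possibly empty when i = j).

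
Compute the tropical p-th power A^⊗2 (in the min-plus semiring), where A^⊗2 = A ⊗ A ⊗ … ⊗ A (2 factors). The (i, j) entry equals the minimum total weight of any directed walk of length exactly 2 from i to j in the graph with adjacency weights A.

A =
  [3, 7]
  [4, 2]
A^⊗2 =
  [6, 9]
  [6, 4]

Each entry (A^⊗2)_ij equals the minimum over all length-2 walks i = v_0 → v_1 → … → v_2 = j of Σ_t A[v_t][v_{t+1}]. For example, for (i, j) = (0, 1) we minimise over 2 possible intermediate vertex sequences; the minimum is 9, attained along the walk 0 → 1 → 1.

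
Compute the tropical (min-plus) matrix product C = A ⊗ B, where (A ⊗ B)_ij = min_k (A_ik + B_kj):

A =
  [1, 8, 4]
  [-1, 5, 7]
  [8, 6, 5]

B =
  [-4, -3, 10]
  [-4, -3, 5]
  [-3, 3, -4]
A ⊗ B =
  [-3, -2, 0]
  [-5, -4, 3]
  [2, 3, 1]

Apply the min-plus product entry-by-entry:
  C[0][0] = min over k of (A[0][0] + B[0][0] = 1 + -4 = -3, A[0][1] + B[1][0] = 8 + -4 = 4, A[0][2] + B[2][0] = 4 + -3 = 1) = -3 (attained at k = 0)
  C[0][1] = min over k of (A[0][0] + B[0][1] = 1 + -3 = -2, A[0][1] + B[1][1] = 8 + -3 = 5, A[0][2] + B[2][1] = 4 + 3 = 7) = -2 (attained at k = 0)
  C[0][2] = min over k of (A[0][0] + B[0][2] = 1 + 10 = 11, A[0][1] + B[1][2] = 8 + 5 = 13, A[0][2] + B[2][2] = 4 + -4 = 0) = 0 (attained at k = 2)
  C[1][0] = min over k of (A[1][0] + B[0][0] = -1 + -4 = -5, A[1][1] + B[1][0] = 5 + -4 = 1, A[1][2] + B[2][0] = 7 + -3 = 4) = -5 (attained at k = 0)
  C[1][1] = min over k of (A[1][0] + B[0][1] = -1 + -3 = -4, A[1][1] + B[1][1] = 5 + -3 = 2, A[1][2] + B[2][1] = 7 + 3 = 10) = -4 (attained at k = 0)
  C[1][2] = min over k of (A[1][0] + B[0][2] = -1 + 10 = 9, A[1][1] + B[1][2] = 5 + 5 = 10, A[1][2] + B[2][2] = 7 + -4 = 3) = 3 (attained at k = 2)
  C[2][0] = min over k of (A[2][0] + B[0][0] = 8 + -4 = 4, A[2][1] + B[1][0] = 6 + -4 = 2, A[2][2] + B[2][0] = 5 + -3 = 2) = 2 (attained at k = 1)
  C[2][1] = min over k of (A[2][0] + B[0][1] = 8 + -3 = 5, A[2][1] + B[1][1] = 6 + -3 = 3, A[2][2] + B[2][1] = 5 + 3 = 8) = 3 (attained at k = 1)
  C[2][2] = min over k of (A[2][0] + B[0][2] = 8 + 10 = 18, A[2][1] + B[1][2] = 6 + 5 = 11, A[2][2] + B[2][2] = 5 + -4 = 1) = 1 (attained at k = 2)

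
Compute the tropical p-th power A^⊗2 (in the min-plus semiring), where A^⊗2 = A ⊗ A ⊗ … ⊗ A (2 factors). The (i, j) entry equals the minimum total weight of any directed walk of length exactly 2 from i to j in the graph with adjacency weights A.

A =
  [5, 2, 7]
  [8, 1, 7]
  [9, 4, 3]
A^⊗2 =
  [10, 3, 9]
  [9, 2, 8]
  [12, 5, 6]

Each entry (A^⊗2)_ij equals the minimum over all length-2 walks i = v_0 → v_1 → … → v_2 = j of Σ_t A[v_t][v_{t+1}]. For example, for (i, j) = (0, 2) we minimise over 3 possible intermediate vertex sequences; the minimum is 9, attained along the walk 0 → 1 → 2.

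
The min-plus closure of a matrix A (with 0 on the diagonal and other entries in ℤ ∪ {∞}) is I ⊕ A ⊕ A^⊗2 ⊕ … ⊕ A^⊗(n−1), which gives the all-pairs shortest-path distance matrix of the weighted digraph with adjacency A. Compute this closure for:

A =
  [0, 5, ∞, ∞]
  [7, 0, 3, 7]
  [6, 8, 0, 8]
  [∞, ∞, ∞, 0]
Closure =
  [0, 5, 8, 12]
  [7, 0, 3, 7]
  [6, 8, 0, 8]
  [∞, ∞, ∞, 0]

This is the Floyd-Warshall all-pairs shortest-path computation. For each intermediate vertex k = 0, 1, …, 3, update dist[i][j] ← min(dist[i][j], dist[i][k] + dist[k][j]). The final matrix gives, for each (i, j), the minimum total weight of any directed path from i to j (possibly empty when i = j).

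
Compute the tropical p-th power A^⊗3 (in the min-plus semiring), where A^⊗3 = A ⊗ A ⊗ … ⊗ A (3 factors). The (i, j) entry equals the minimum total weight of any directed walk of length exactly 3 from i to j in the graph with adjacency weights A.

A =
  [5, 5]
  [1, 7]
A^⊗3 =
  [11, 11]
  [7, 11]

Each entry (A^⊗3)_ij equals the minimum over all length-3 walks i = v_0 → v_1 → … → v_3 = j of Σ_t A[v_t][v_{t+1}]. For example, for (i, j) = (0, 1) we minimise over 4 possible intermediate vertex sequences; the minimum is 11, attained along the walk 0 → 1 → 0 → 1.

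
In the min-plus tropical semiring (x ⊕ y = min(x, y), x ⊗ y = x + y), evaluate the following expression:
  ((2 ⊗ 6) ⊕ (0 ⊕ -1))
((2 ⊗ 6) ⊕ (0 ⊕ -1)) = -1

Expand innermost to outermost. Recall ⊕ takes the minimum of its arguments and ⊗ takes their sum. Working out the expression ((2 ⊗ 6) ⊕ (0 ⊕ -1)) gives -1.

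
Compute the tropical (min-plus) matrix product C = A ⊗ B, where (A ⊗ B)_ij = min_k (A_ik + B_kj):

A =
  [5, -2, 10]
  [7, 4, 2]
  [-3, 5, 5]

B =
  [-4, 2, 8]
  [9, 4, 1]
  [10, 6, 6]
A ⊗ B =
  [1, 2, -1]
  [3, 8, 5]
  [-7, -1, 5]

Apply the min-plus product entry-by-entry:
  C[0][0] = min over k of (A[0][0] + B[0][0] = 5 + -4 = 1, A[0][1] + B[1][0] = -2 + 9 = 7, A[0][2] + B[2][0] = 10 + 10 = 20) = 1 (attained at k = 0)
  C[0][1] = min over k of (A[0][0] + B[0][1] = 5 + 2 = 7, A[0][1] + B[1][1] = -2 + 4 = 2, A[0][2] + B[2][1] = 10 + 6 = 16) = 2 (attained at k = 1)
  C[0][2] = min over k of (A[0][0] + B[0][2] = 5 + 8 = 13, A[0][1] + B[1][2] = -2 + 1 = -1, A[0][2] + B[2][2] = 10 + 6 = 16) = -1 (attained at k = 1)
  C[1][0] = min over k of (A[1][0] + B[0][0] = 7 + -4 = 3, A[1][1] + B[1][0] = 4 + 9 = 13, A[1][2] + B[2][0] = 2 + 10 = 12) = 3 (attained at k = 0)
  C[1][1] = min over k of (A[1][0] + B[0][1] = 7 + 2 = 9, A[1][1] + B[1][1] = 4 + 4 = 8, A[1][2] + B[2][1] = 2 + 6 = 8) = 8 (attained at k = 1)
  C[1][2] = min over k of (A[1][0] + B[0][2] = 7 + 8 = 15, A[1][1] + B[1][2] = 4 + 1 = 5, A[1][2] + B[2][2] = 2 + 6 = 8) = 5 (attained at k = 1)
  C[2][0] = min over k of (A[2][0] + B[0][0] = -3 + -4 = -7, A[2][1] + B[1][0] = 5 + 9 = 14, A[2][2] + B[2][0] = 5 + 10 = 15) = -7 (attained at k = 0)
  C[2][1] = min over k of (A[2][0] + B[0][1] = -3 + 2 = -1, A[2][1] + B[1][1] = 5 + 4 = 9, A[2][2] + B[2][1] = 5 + 6 = 11) = -1 (attained at k = 0)
  C[2][2] = min over k of (A[2][0] + B[0][2] = -3 + 8 = 5, A[2][1] + B[1][2] = 5 + 1 = 6, A[2][2] + B[2][2] = 5 + 6 = 11) = 5 (attained at k = 0)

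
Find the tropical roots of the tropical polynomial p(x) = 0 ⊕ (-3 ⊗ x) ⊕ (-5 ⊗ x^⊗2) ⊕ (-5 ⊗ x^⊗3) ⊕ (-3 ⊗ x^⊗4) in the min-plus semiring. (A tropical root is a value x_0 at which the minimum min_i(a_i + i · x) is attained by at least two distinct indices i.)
Roots: {-2, 0, 2, 3}

Each tropical root is a break point of the lower envelope of the lines y = a_i + i · x (there are 5 lines, with slopes 0, 1, ..., 4). Only the lines that attain the minimum somewhere contribute to roots; other lines are dominated. Here the surviving (envelope) indices are i = 4, i = 3, i = 2, i = 1, i = 0.
Intersections between consecutive envelope lines give the roots: for adjacent envelope indices i < j the intersection is x = (a_i − a_j) / (j − i). Reading off the sorted break points: {-2, 0, 2, 3}.
Verification: at each break x_0, at least two indices attain the minimum of min_i(a_i + i · x_0).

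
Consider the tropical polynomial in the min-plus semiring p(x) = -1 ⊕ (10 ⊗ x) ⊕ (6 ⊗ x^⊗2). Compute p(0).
p(0) = -1

A tropical monomial a ⊗ x^⊗i evaluates to a + i · x. Evaluating each term at x = 0:
  Term 0 contributes -1 + 0 · 0 = -1
  Term 1 contributes 10 + 1 · 0 = 10
  Term 2 contributes 6 + 2 · 0 = 6
p(0) = ⊕ of these = min[-1, 10, 6] = -1.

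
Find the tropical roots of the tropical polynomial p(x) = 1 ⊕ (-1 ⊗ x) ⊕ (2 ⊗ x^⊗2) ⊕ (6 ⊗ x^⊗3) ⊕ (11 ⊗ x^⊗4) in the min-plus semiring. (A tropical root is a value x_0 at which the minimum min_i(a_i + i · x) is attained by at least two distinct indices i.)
Roots: {-5, -4, -3, 2}

Each tropical root is a break point of the lower envelope of the lines y = a_i + i · x (there are 5 lines, with slopes 0, 1, ..., 4). Only the lines that attain the minimum somewhere contribute to roots; other lines are dominated. Here the surviving (envelope) indices are i = 4, i = 3, i = 2, i = 1, i = 0.
Intersections between consecutive envelope lines give the roots: for adjacent envelope indices i < j the intersection is x = (a_i − a_j) / (j − i). Reading off the sorted break points: {-5, -4, -3, 2}.
Verification: at each break x_0, at least two indices attain the minimum of min_i(a_i + i · x_0).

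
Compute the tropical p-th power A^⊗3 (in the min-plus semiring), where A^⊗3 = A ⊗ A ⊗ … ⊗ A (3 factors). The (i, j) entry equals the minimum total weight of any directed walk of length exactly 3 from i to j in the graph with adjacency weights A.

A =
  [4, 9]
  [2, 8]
A^⊗3 =
  [12, 17]
  [10, 15]

Each entry (A^⊗3)_ij equals the minimum over all length-3 walks i = v_0 → v_1 → … → v_3 = j of Σ_t A[v_t][v_{t+1}]. For example, for (i, j) = (0, 1) we minimise over 4 possible intermediate vertex sequences; the minimum is 17, attained along the walk 0 → 0 → 0 → 1.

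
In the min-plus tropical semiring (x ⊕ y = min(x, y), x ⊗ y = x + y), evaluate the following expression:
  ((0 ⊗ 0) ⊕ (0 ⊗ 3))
((0 ⊗ 0) ⊕ (0 ⊗ 3)) = 0

Expand innermost to outermost. Recall ⊕ takes the minimum of its arguments and ⊗ takes their sum. Working out the expression ((0 ⊗ 0) ⊕ (0 ⊗ 3)) gives 0.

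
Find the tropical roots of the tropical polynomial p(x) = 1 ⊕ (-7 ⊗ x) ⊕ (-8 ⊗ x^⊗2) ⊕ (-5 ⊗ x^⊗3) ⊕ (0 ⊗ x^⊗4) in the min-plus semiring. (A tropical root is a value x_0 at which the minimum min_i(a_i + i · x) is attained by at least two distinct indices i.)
Roots: {-5, -3, 1, 8}

Each tropical root is a break point of the lower envelope of the lines y = a_i + i · x (there are 5 lines, with slopes 0, 1, ..., 4). Only the lines that attain the minimum somewhere contribute to roots; other lines are dominated. Here the surviving (envelope) indices are i = 4, i = 3, i = 2, i = 1, i = 0.
Intersections between consecutive envelope lines give the roots: for adjacent envelope indices i < j the intersection is x = (a_i − a_j) / (j − i). Reading off the sorted break points: {-5, -3, 1, 8}.
Verification: at each break x_0, at least two indices attain the minimum of min_i(a_i + i · x_0).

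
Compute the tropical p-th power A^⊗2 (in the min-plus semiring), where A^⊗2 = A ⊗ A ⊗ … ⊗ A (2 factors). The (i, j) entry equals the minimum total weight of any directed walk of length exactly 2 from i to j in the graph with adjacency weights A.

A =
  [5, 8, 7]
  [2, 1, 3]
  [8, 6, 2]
A^⊗2 =
  [10, 9, 9]
  [3, 2, 4]
  [8, 7, 4]

Each entry (A^⊗2)_ij equals the minimum over all length-2 walks i = v_0 → v_1 → … → v_2 = j of Σ_t A[v_t][v_{t+1}]. For example, for (i, j) = (0, 2) we minimise over 3 possible intermediate vertex sequences; the minimum is 9, attained along the walk 0 → 2 → 2.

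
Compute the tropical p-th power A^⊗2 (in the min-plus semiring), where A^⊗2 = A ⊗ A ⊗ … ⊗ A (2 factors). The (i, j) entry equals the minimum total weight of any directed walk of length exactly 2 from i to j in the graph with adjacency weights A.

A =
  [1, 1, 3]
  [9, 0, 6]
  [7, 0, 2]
A^⊗2 =
  [2, 1, 4]
  [9, 0, 6]
  [8, 0, 4]

Each entry (A^⊗2)_ij equals the minimum over all length-2 walks i = v_0 → v_1 → … → v_2 = j of Σ_t A[v_t][v_{t+1}]. For example, for (i, j) = (0, 2) we minimise over 3 possible intermediate vertex sequences; the minimum is 4, attained along the walk 0 → 0 → 2.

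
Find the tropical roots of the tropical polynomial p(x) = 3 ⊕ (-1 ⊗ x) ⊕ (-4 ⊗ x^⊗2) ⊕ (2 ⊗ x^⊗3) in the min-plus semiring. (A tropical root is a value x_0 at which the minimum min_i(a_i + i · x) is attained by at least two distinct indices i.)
Roots: {-6, 3, 4}

Each tropical root is a break point of the lower envelope of the lines y = a_i + i · x (there are 4 lines, with slopes 0, 1, ..., 3). Only the lines that attain the minimum somewhere contribute to roots; other lines are dominated. Here the surviving (envelope) indices are i = 3, i = 2, i = 1, i = 0.
Intersections between consecutive envelope lines give the roots: for adjacent envelope indices i < j the intersection is x = (a_i − a_j) / (j − i). Reading off the sorted break points: {-6, 3, 4}.
Verification: at each break x_0, at least two indices attain the minimum of min_i(a_i + i · x_0).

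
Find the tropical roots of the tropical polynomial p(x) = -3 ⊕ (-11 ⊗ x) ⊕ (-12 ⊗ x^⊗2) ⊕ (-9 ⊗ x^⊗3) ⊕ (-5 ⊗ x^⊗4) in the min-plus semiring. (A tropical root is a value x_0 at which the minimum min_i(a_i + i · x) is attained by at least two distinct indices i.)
Roots: {-4, -3, 1, 8}

Each tropical root is a break point of the lower envelope of the lines y = a_i + i · x (there are 5 lines, with slopes 0, 1, ..., 4). Only the lines that attain the minimum somewhere contribute to roots; other lines are dominated. Here the surviving (envelope) indices are i = 4, i = 3, i = 2, i = 1, i = 0.
Intersections between consecutive envelope lines give the roots: for adjacent envelope indices i < j the intersection is x = (a_i − a_j) / (j − i). Reading off the sorted break points: {-4, -3, 1, 8}.
Verification: at each break x_0, at least two indices attain the minimum of min_i(a_i + i · x_0).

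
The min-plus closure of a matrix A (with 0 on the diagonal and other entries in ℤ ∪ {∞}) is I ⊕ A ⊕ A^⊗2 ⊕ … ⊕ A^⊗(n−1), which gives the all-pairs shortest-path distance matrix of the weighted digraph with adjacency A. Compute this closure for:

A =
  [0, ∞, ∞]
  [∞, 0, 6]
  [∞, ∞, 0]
Closure =
  [0, ∞, ∞]
  [∞, 0, 6]
  [∞, ∞, 0]

This is the Floyd-Warshall all-pairs shortest-path computation. For each intermediate vertex k = 0, 1, …, 2, update dist[i][j] ← min(dist[i][j], dist[i][k] + dist[k][j]). The final matrix gives, for each (i, j), the minimum total weight of any directed path from i to j (possibly empty when i = j).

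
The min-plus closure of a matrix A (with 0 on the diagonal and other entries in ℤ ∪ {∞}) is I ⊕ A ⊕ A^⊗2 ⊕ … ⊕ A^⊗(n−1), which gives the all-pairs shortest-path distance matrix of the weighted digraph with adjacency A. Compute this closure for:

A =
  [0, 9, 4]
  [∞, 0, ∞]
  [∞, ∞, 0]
Closure =
  [0, 9, 4]
  [∞, 0, ∞]
  [∞, ∞, 0]

This is the Floyd-Warshall all-pairs shortest-path computation. For each intermediate vertex k = 0, 1, …, 2, update dist[i][j] ← min(dist[i][j], dist[i][k] + dist[k][j]). The final matrix gives, for each (i, j), the minimum total weight of any directed path from i to j (possibly empty when i = j).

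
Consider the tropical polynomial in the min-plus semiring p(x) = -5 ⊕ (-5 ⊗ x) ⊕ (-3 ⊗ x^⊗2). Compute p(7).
p(7) = -5

A tropical monomial a ⊗ x^⊗i evaluates to a + i · x. Evaluating each term at x = 7:
  Term 0 contributes -5 + 0 · 7 = -5
  Term 1 contributes -5 + 1 · 7 = 2
  Term 2 contributes -3 + 2 · 7 = 11
p(7) = ⊕ of these = min[-5, 2, 11] = -5.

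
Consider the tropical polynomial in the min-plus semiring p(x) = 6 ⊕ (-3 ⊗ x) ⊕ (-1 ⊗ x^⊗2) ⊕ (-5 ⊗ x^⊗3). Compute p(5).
p(5) = 2

A tropical monomial a ⊗ x^⊗i evaluates to a + i · x. Evaluating each term at x = 5:
  Term 0 contributes 6 + 0 · 5 = 6
  Term 1 contributes -3 + 1 · 5 = 2
  Term 2 contributes -1 + 2 · 5 = 9
  Term 3 contributes -5 + 3 · 5 = 10
p(5) = ⊕ of these = min[6, 2, 9, 10] = 2.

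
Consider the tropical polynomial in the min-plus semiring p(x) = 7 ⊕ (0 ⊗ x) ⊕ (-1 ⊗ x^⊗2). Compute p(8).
p(8) = 7

A tropical monomial a ⊗ x^⊗i evaluates to a + i · x. Evaluating each term at x = 8:
  Term 0 contributes 7 + 0 · 8 = 7
  Term 1 contributes 0 + 1 · 8 = 8
  Term 2 contributes -1 + 2 · 8 = 15
p(8) = ⊕ of these = min[7, 8, 15] = 7.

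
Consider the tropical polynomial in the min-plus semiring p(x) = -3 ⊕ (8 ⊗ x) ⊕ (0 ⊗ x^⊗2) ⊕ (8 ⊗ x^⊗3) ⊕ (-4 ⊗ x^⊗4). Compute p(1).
p(1) = -3

A tropical monomial a ⊗ x^⊗i evaluates to a + i · x. Evaluating each term at x = 1:
  Term 0 contributes -3 + 0 · 1 = -3
  Term 1 contributes 8 + 1 · 1 = 9
  Term 2 contributes 0 + 2 · 1 = 2
  Term 3 contributes 8 + 3 · 1 = 11
  Term 4 contributes -4 + 4 · 1 = 0
p(1) = ⊕ of these = min[-3, 9, 2, 11, 0] = -3.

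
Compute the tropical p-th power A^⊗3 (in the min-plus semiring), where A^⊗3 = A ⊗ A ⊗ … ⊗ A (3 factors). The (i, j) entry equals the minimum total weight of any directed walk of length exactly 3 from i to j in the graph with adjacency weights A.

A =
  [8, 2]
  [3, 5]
A^⊗3 =
  [10, 7]
  [8, 10]

Each entry (A^⊗3)_ij equals the minimum over all length-3 walks i = v_0 → v_1 → … → v_3 = j of Σ_t A[v_t][v_{t+1}]. For example, for (i, j) = (0, 1) we minimise over 4 possible intermediate vertex sequences; the minimum is 7, attained along the walk 0 → 1 → 0 → 1.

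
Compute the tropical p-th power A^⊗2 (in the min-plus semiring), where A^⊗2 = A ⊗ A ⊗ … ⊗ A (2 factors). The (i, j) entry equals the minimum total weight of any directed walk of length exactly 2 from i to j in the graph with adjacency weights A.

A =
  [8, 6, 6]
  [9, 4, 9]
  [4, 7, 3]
A^⊗2 =
  [10, 10, 9]
  [13, 8, 12]
  [7, 10, 6]

Each entry (A^⊗2)_ij equals the minimum over all length-2 walks i = v_0 → v_1 → … → v_2 = j of Σ_t A[v_t][v_{t+1}]. For example, for (i, j) = (0, 2) we minimise over 3 possible intermediate vertex sequences; the minimum is 9, attained along the walk 0 → 2 → 2.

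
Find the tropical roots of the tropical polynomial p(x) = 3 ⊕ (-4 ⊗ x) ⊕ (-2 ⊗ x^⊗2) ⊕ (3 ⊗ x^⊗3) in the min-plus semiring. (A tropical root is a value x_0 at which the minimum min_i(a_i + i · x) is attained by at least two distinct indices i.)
Roots: {-5, -2, 7}

Each tropical root is a break point of the lower envelope of the lines y = a_i + i · x (there are 4 lines, with slopes 0, 1, ..., 3). Only the lines that attain the minimum somewhere contribute to roots; other lines are dominated. Here the surviving (envelope) indices are i = 3, i = 2, i = 1, i = 0.
Intersections between consecutive envelope lines give the roots: for adjacent envelope indices i < j the intersection is x = (a_i − a_j) / (j − i). Reading off the sorted break points: {-5, -2, 7}.
Verification: at each break x_0, at least two indices attain the minimum of min_i(a_i + i · x_0).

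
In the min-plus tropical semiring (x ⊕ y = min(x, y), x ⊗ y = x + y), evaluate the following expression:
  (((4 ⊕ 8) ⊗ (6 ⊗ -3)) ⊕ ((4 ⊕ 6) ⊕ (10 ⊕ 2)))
(((4 ⊕ 8) ⊗ (6 ⊗ -3)) ⊕ ((4 ⊕ 6) ⊕ (10 ⊕ 2))) = 2

Expand innermost to outermost. Recall ⊕ takes the minimum of its arguments and ⊗ takes their sum. Working out the expression (((4 ⊕ 8) ⊗ (6 ⊗ -3)) ⊕ ((4 ⊕ 6) ⊕ (10 ⊕ 2))) gives 2.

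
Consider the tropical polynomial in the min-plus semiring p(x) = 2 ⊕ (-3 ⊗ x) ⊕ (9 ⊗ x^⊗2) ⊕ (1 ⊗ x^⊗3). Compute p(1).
p(1) = -2

A tropical monomial a ⊗ x^⊗i evaluates to a + i · x. Evaluating each term at x = 1:
  Term 0 contributes 2 + 0 · 1 = 2
  Term 1 contributes -3 + 1 · 1 = -2
  Term 2 contributes 9 + 2 · 1 = 11
  Term 3 contributes 1 + 3 · 1 = 4
p(1) = ⊕ of these = min[2, -2, 11, 4] = -2.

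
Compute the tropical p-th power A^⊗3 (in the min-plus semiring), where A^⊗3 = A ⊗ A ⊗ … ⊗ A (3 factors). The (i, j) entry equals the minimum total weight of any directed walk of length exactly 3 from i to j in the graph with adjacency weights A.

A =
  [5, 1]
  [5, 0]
A^⊗3 =
  [6, 1]
  [5, 0]

Each entry (A^⊗3)_ij equals the minimum over all length-3 walks i = v_0 → v_1 → … → v_3 = j of Σ_t A[v_t][v_{t+1}]. For example, for (i, j) = (0, 1) we minimise over 4 possible intermediate vertex sequences; the minimum is 1, attained along the walk 0 → 1 → 1 → 1.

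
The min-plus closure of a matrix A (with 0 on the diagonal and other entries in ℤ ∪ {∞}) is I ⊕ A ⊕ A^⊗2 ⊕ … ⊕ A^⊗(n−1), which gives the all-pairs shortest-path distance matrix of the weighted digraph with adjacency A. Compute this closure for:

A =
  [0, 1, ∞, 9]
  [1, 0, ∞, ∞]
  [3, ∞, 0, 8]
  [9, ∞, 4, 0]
Closure =
  [0, 1, 13, 9]
  [1, 0, 14, 10]
  [3, 4, 0, 8]
  [7, 8, 4, 0]

This is the Floyd-Warshall all-pairs shortest-path computation. For each intermediate vertex k = 0, 1, …, 3, update dist[i][j] ← min(dist[i][j], dist[i][k] + dist[k][j]). The final matrix gives, for each (i, j), the minimum total weight of any directed path from i to j (possibly empty when i = j).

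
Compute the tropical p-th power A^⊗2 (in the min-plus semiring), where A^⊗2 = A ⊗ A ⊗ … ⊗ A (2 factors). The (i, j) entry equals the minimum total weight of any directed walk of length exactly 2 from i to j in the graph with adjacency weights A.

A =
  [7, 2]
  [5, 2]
A^⊗2 =
  [7, 4]
  [7, 4]

Each entry (A^⊗2)_ij equals the minimum over all length-2 walks i = v_0 → v_1 → … → v_2 = j of Σ_t A[v_t][v_{t+1}]. For example, for (i, j) = (0, 1) we minimise over 2 possible intermediate vertex sequences; the minimum is 4, attained along the walk 0 → 1 → 1.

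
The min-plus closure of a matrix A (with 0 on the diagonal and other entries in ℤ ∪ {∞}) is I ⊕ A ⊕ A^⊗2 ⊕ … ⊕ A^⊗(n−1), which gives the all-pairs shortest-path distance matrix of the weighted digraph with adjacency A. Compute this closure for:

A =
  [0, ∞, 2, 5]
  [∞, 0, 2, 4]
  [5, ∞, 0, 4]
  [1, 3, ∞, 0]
Closure =
  [0, 8, 2, 5]
  [5, 0, 2, 4]
  [5, 7, 0, 4]
  [1, 3, 3, 0]

This is the Floyd-Warshall all-pairs shortest-path computation. For each intermediate vertex k = 0, 1, …, 3, update dist[i][j] ← min(dist[i][j], dist[i][k] + dist[k][j]). The final matrix gives, for each (i, j), the minimum total weight of any directed path from i to j (possibly empty when i = j).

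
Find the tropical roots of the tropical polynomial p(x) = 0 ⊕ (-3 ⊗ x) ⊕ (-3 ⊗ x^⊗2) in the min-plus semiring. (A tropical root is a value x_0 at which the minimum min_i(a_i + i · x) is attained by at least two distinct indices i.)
Roots: {0, 3}

Each tropical root is a break point of the lower envelope of the lines y = a_i + i · x (there are 3 lines, with slopes 0, 1, ..., 2). Only the lines that attain the minimum somewhere contribute to roots; other lines are dominated. Here the surviving (envelope) indices are i = 2, i = 1, i = 0.
Intersections between consecutive envelope lines give the roots: for adjacent envelope indices i < j the intersection is x = (a_i − a_j) / (j − i). Reading off the sorted break points: {0, 3}.
Verification: at each break x_0, at least two indices attain the minimum of min_i(a_i + i · x_0).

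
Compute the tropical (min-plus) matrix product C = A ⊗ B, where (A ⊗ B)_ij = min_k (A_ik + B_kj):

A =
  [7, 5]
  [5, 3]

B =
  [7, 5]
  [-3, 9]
A ⊗ B =
  [2, 12]
  [0, 10]

Apply the min-plus product entry-by-entry:
  C[0][0] = min over k of (A[0][0] + B[0][0] = 7 + 7 = 14, A[0][1] + B[1][0] = 5 + -3 = 2) = 2 (attained at k = 1)
  C[0][1] = min over k of (A[0][0] + B[0][1] = 7 + 5 = 12, A[0][1] + B[1][1] = 5 + 9 = 14) = 12 (attained at k = 0)
  C[1][0] = min over k of (A[1][0] + B[0][0] = 5 + 7 = 12, A[1][1] + B[1][0] = 3 + -3 = 0) = 0 (attained at k = 1)
  C[1][1] = min over k of (A[1][0] + B[0][1] = 5 + 5 = 10, A[1][1] + B[1][1] = 3 + 9 = 12) = 10 (attained at k = 0)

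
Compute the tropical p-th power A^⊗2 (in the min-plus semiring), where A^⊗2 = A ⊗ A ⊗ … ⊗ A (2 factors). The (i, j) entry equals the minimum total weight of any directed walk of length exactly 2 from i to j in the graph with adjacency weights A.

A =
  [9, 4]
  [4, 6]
A^⊗2 =
  [8, 10]
  [10, 8]

Each entry (A^⊗2)_ij equals the minimum over all length-2 walks i = v_0 → v_1 → … → v_2 = j of Σ_t A[v_t][v_{t+1}]. For example, for (i, j) = (0, 1) we minimise over 2 possible intermediate vertex sequences; the minimum is 10, attained along the walk 0 → 1 → 1.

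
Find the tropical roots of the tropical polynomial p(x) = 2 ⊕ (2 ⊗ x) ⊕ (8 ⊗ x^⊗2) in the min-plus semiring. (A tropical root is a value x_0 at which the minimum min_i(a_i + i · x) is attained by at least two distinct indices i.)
Roots: {-6, 0}

Each tropical root is a break point of the lower envelope of the lines y = a_i + i · x (there are 3 lines, with slopes 0, 1, ..., 2). Only the lines that attain the minimum somewhere contribute to roots; other lines are dominated. Here the surviving (envelope) indices are i = 2, i = 1, i = 0.
Intersections between consecutive envelope lines give the roots: for adjacent envelope indices i < j the intersection is x = (a_i − a_j) / (j − i). Reading off the sorted break points: {-6, 0}.
Verification: at each break x_0, at least two indices attain the minimum of min_i(a_i + i · x_0).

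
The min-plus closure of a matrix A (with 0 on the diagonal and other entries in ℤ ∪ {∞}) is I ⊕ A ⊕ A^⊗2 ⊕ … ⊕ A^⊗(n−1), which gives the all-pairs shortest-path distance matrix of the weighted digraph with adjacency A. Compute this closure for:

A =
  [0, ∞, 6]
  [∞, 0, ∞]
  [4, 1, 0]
Closure =
  [0, 7, 6]
  [∞, 0, ∞]
  [4, 1, 0]

This is the Floyd-Warshall all-pairs shortest-path computation. For each intermediate vertex k = 0, 1, …, 2, update dist[i][j] ← min(dist[i][j], dist[i][k] + dist[k][j]). The final matrix gives, for each (i, j), the minimum total weight of any directed path from i to j (possibly empty when i = j).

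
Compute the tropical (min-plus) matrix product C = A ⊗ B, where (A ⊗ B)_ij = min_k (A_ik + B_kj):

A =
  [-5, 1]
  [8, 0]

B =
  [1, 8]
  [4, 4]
A ⊗ B =
  [-4, 3]
  [4, 4]

Apply the min-plus product entry-by-entry:
  C[0][0] = min over k of (A[0][0] + B[0][0] = -5 + 1 = -4, A[0][1] + B[1][0] = 1 + 4 = 5) = -4 (attained at k = 0)
  C[0][1] = min over k of (A[0][0] + B[0][1] = -5 + 8 = 3, A[0][1] + B[1][1] = 1 + 4 = 5) = 3 (attained at k = 0)
  C[1][0] = min over k of (A[1][0] + B[0][0] = 8 + 1 = 9, A[1][1] + B[1][0] = 0 + 4 = 4) = 4 (attained at k = 1)
  C[1][1] = min over k of (A[1][0] + B[0][1] = 8 + 8 = 16, A[1][1] + B[1][1] = 0 + 4 = 4) = 4 (attained at k = 1)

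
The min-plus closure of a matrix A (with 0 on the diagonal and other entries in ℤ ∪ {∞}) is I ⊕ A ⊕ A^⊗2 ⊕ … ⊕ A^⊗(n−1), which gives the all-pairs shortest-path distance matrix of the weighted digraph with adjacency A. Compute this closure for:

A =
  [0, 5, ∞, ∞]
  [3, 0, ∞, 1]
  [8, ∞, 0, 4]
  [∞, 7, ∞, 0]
Closure =
  [0, 5, ∞, 6]
  [3, 0, ∞, 1]
  [8, 11, 0, 4]
  [10, 7, ∞, 0]

This is the Floyd-Warshall all-pairs shortest-path computation. For each intermediate vertex k = 0, 1, …, 3, update dist[i][j] ← min(dist[i][j], dist[i][k] + dist[k][j]). The final matrix gives, for each (i, j), the minimum total weight of any directed path from i to j (possibly empty when i = j).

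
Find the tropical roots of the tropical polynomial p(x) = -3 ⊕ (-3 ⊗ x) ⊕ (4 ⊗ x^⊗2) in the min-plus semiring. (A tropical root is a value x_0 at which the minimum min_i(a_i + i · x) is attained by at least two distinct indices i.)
Roots: {-7, 0}

Each tropical root is a break point of the lower envelope of the lines y = a_i + i · x (there are 3 lines, with slopes 0, 1, ..., 2). Only the lines that attain the minimum somewhere contribute to roots; other lines are dominated. Here the surviving (envelope) indices are i = 2, i = 1, i = 0.
Intersections between consecutive envelope lines give the roots: for adjacent envelope indices i < j the intersection is x = (a_i − a_j) / (j − i). Reading off the sorted break points: {-7, 0}.
Verification: at each break x_0, at least two indices attain the minimum of min_i(a_i + i · x_0).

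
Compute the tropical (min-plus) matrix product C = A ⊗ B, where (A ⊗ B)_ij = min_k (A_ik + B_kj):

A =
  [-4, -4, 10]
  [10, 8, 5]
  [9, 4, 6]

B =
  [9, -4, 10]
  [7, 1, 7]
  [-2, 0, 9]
A ⊗ B =
  [3, -8, 3]
  [3, 5, 14]
  [4, 5, 11]

Apply the min-plus product entry-by-entry:
  C[0][0] = min over k of (A[0][0] + B[0][0] = -4 + 9 = 5, A[0][1] + B[1][0] = -4 + 7 = 3, A[0][2] + B[2][0] = 10 + -2 = 8) = 3 (attained at k = 1)
  C[0][1] = min over k of (A[0][0] + B[0][1] = -4 + -4 = -8, A[0][1] + B[1][1] = -4 + 1 = -3, A[0][2] + B[2][1] = 10 + 0 = 10) = -8 (attained at k = 0)
  C[0][2] = min over k of (A[0][0] + B[0][2] = -4 + 10 = 6, A[0][1] + B[1][2] = -4 + 7 = 3, A[0][2] + B[2][2] = 10 + 9 = 19) = 3 (attained at k = 1)
  C[1][0] = min over k of (A[1][0] + B[0][0] = 10 + 9 = 19, A[1][1] + B[1][0] = 8 + 7 = 15, A[1][2] + B[2][0] = 5 + -2 = 3) = 3 (attained at k = 2)
  C[1][1] = min over k of (A[1][0] + B[0][1] = 10 + -4 = 6, A[1][1] + B[1][1] = 8 + 1 = 9, A[1][2] + B[2][1] = 5 + 0 = 5) = 5 (attained at k = 2)
  C[1][2] = min over k of (A[1][0] + B[0][2] = 10 + 10 = 20, A[1][1] + B[1][2] = 8 + 7 = 15, A[1][2] + B[2][2] = 5 + 9 = 14) = 14 (attained at k = 2)
  C[2][0] = min over k of (A[2][0] + B[0][0] = 9 + 9 = 18, A[2][1] + B[1][0] = 4 + 7 = 11, A[2][2] + B[2][0] = 6 + -2 = 4) = 4 (attained at k = 2)
  C[2][1] = min over k of (A[2][0] + B[0][1] = 9 + -4 = 5, A[2][1] + B[1][1] = 4 + 1 = 5, A[2][2] + B[2][1] = 6 + 0 = 6) = 5 (attained at k = 0)
  C[2][2] = min over k of (A[2][0] + B[0][2] = 9 + 10 = 19, A[2][1] + B[1][2] = 4 + 7 = 11, A[2][2] + B[2][2] = 6 + 9 = 15) = 11 (attained at k = 1)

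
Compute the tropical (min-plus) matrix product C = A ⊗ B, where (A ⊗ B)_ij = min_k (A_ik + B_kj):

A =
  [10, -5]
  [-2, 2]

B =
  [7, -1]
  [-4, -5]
A ⊗ B =
  [-9, -10]
  [-2, -3]

Apply the min-plus product entry-by-entry:
  C[0][0] = min over k of (A[0][0] + B[0][0] = 10 + 7 = 17, A[0][1] + B[1][0] = -5 + -4 = -9) = -9 (attained at k = 1)
  C[0][1] = min over k of (A[0][0] + B[0][1] = 10 + -1 = 9, A[0][1] + B[1][1] = -5 + -5 = -10) = -10 (attained at k = 1)
  C[1][0] = min over k of (A[1][0] + B[0][0] = -2 + 7 = 5, A[1][1] + B[1][0] = 2 + -4 = -2) = -2 (attained at k = 1)
  C[1][1] = min over k of (A[1][0] + B[0][1] = -2 + -1 = -3, A[1][1] + B[1][1] = 2 + -5 = -3) = -3 (attained at k = 0)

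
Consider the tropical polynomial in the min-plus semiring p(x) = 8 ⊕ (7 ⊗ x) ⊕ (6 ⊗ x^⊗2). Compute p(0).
p(0) = 6

A tropical monomial a ⊗ x^⊗i evaluates to a + i · x. Evaluating each term at x = 0:
  Term 0 contributes 8 + 0 · 0 = 8
  Term 1 contributes 7 + 1 · 0 = 7
  Term 2 contributes 6 + 2 · 0 = 6
p(0) = ⊕ of these = min[8, 7, 6] = 6.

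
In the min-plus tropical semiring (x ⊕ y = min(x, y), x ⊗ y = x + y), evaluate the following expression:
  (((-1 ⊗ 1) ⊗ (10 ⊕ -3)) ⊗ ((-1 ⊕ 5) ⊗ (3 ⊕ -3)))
(((-1 ⊗ 1) ⊗ (10 ⊕ -3)) ⊗ ((-1 ⊕ 5) ⊗ (3 ⊕ -3))) = -7

Expand innermost to outermost. Recall ⊕ takes the minimum of its arguments and ⊗ takes their sum. Working out the expression (((-1 ⊗ 1) ⊗ (10 ⊕ -3)) ⊗ ((-1 ⊕ 5) ⊗ (3 ⊕ -3))) gives -7.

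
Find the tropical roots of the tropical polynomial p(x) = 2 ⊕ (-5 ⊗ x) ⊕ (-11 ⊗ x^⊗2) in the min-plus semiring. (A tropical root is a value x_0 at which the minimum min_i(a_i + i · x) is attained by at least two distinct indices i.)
Roots: {6, 7}

Each tropical root is a break point of the lower envelope of the lines y = a_i + i · x (there are 3 lines, with slopes 0, 1, ..., 2). Only the lines that attain the minimum somewhere contribute to roots; other lines are dominated. Here the surviving (envelope) indices are i = 2, i = 1, i = 0.
Intersections between consecutive envelope lines give the roots: for adjacent envelope indices i < j the intersection is x = (a_i − a_j) / (j − i). Reading off the sorted break points: {6, 7}.
Verification: at each break x_0, at least two indices attain the minimum of min_i(a_i + i · x_0).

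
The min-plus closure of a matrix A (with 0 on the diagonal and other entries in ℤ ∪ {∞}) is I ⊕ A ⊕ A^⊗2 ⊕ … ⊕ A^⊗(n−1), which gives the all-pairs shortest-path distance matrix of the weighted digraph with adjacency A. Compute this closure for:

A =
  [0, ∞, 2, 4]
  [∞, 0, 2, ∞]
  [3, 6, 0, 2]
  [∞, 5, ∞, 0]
Closure =
  [0, 8, 2, 4]
  [5, 0, 2, 4]
  [3, 6, 0, 2]
  [10, 5, 7, 0]

This is the Floyd-Warshall all-pairs shortest-path computation. For each intermediate vertex k = 0, 1, …, 3, update dist[i][j] ← min(dist[i][j], dist[i][k] + dist[k][j]). The final matrix gives, for each (i, j), the minimum total weight of any directed path from i to j (possibly empty when i = j).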